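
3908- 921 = 2987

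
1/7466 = 1/7466  =  0.00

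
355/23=15 + 10/23 =15.43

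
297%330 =297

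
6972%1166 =1142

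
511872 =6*85312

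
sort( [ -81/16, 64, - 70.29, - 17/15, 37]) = [ - 70.29, - 81/16,- 17/15 , 37, 64] 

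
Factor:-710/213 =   -  2^1*3^( - 1) * 5^1 = - 10/3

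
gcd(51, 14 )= 1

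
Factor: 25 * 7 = 5^2*7^1 =175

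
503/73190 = 503/73190 = 0.01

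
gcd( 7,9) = 1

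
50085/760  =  10017/152 = 65.90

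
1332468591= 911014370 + 421454221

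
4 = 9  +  -5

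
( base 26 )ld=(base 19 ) 1A8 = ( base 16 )22F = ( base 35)FY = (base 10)559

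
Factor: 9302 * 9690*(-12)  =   - 2^4 * 3^2*5^1 * 17^1 * 19^1*4651^1 = - 1081636560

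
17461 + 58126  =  75587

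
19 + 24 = 43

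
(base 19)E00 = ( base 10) 5054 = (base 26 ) 7ca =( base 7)20510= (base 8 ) 11676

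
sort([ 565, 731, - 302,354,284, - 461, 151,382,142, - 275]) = [ - 461, - 302,- 275,142,151, 284,354,382,  565,731 ]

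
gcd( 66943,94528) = 1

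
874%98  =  90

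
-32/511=-1+ 479/511  =  - 0.06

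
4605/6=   767 + 1/2=767.50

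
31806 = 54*589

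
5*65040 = 325200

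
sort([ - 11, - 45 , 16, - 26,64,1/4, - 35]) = [ - 45, - 35, - 26, - 11 , 1/4,16,64] 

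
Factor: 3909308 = 2^2 * 13^2*5783^1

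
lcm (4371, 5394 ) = 253518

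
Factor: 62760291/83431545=20920097/27810515 = 5^(  -  1)*11^1*103^( - 1)*251^1* 7577^1*54001^( - 1) 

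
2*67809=135618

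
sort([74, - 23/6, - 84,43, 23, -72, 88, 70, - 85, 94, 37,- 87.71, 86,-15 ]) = [ - 87.71,-85, - 84,-72, - 15, - 23/6,23, 37, 43 , 70, 74, 86, 88, 94 ]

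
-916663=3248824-4165487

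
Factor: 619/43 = 43^( - 1)*619^1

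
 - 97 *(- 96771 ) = 9386787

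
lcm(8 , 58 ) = 232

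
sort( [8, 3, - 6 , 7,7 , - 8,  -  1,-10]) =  [-10,  -  8,  -  6 , - 1 , 3,7, 7, 8 ] 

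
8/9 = 8/9 = 0.89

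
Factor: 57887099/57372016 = 2^ ( - 4)*13^( - 1)*1061^1*54559^1*275827^( - 1)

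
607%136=63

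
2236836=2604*859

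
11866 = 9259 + 2607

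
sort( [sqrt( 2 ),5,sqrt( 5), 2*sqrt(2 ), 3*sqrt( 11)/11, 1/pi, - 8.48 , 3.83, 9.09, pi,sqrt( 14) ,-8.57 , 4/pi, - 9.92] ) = [-9.92, - 8.57, -8.48,  1/pi , 3*sqrt( 11)/11, 4/pi,sqrt( 2 ), sqrt( 5) , 2 * sqrt(2 ), pi,sqrt ( 14), 3.83, 5,9.09 ] 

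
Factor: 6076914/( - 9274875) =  - 2025638/3091625 =- 2^1*5^(  -  3 )*113^1 *8963^1*24733^( - 1)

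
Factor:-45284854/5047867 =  - 2^1*11^( - 1)*79^1*286613^1*458897^( - 1 ) 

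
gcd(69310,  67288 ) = 2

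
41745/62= 673 + 19/62 =673.31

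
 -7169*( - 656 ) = 4702864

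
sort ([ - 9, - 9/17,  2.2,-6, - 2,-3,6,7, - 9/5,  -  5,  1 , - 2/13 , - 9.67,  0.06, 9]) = [ - 9.67,-9, - 6 , -5, - 3 , - 2, - 9/5, - 9/17, - 2/13, 0.06,  1,2.2, 6, 7, 9] 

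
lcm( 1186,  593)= 1186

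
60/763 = 60/763 =0.08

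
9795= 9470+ 325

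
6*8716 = 52296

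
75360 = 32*2355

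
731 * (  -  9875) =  - 7218625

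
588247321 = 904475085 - 316227764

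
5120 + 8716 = 13836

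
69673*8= 557384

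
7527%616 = 135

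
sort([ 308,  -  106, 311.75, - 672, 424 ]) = [ - 672, - 106, 308, 311.75,424 ]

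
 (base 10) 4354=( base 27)5q7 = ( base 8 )10402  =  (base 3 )12222021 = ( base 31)4GE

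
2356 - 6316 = -3960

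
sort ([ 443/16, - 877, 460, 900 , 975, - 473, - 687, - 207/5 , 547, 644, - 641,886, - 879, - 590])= [ - 879, - 877 , - 687, - 641 , - 590,- 473 , - 207/5, 443/16,460,547 , 644,886, 900, 975 ] 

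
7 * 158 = 1106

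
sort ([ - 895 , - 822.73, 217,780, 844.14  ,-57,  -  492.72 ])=[ - 895,-822.73, - 492.72, - 57, 217,780  ,  844.14]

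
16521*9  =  148689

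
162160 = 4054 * 40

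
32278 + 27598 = 59876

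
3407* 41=139687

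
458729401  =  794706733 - 335977332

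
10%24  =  10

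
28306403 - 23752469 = 4553934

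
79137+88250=167387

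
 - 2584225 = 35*( - 73835)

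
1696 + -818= 878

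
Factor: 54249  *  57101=3097672149=3^1 * 11^1*13^2 * 29^1 *107^1 * 179^1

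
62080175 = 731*84925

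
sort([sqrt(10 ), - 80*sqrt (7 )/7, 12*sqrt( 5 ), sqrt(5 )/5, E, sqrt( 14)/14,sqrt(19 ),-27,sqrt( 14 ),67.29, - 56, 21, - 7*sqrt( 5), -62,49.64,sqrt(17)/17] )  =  [ - 62, - 56,-80 * sqrt( 7 ) /7, - 27,-7*sqrt(5 ), sqrt( 17) /17, sqrt( 14)/14, sqrt(5 ) /5 , E, sqrt (10),sqrt( 14), sqrt(19 ), 21, 12*sqrt(5),49.64,67.29]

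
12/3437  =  12/3437 = 0.00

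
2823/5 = 564 + 3/5 =564.60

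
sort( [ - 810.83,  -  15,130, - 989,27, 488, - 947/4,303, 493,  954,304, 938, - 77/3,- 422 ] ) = [ - 989, - 810.83,  -  422,- 947/4,  -  77/3 , - 15,27,130,303, 304,488,  493, 938,954 ] 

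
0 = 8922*0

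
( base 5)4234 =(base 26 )ln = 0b1000111001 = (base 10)569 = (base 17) 1G8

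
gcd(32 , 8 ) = 8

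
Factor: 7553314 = 2^1*617^1*6121^1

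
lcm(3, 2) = 6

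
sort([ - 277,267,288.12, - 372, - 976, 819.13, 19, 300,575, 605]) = [ - 976, - 372, - 277,19,267 , 288.12,300,575, 605, 819.13]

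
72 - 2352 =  - 2280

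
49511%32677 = 16834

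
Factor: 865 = 5^1*173^1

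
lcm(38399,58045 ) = 2495935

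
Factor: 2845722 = 2^1*3^1*11^1 * 43117^1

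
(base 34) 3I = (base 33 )3L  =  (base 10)120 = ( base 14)88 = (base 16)78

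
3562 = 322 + 3240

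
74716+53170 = 127886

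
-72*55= -3960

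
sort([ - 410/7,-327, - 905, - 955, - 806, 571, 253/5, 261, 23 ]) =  [ - 955, - 905, - 806, - 327, - 410/7, 23, 253/5, 261,571]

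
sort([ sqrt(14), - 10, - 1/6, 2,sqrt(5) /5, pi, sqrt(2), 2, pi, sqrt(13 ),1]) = [ - 10,- 1/6 , sqrt(5) /5, 1,  sqrt (2), 2 , 2, pi, pi, sqrt( 13), sqrt(14)] 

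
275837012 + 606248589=882085601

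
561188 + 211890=773078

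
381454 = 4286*89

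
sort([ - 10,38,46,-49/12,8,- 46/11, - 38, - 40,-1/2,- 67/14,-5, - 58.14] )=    [ -58.14,-40,  -  38,-10, - 5, - 67/14, - 46/11, - 49/12, -1/2, 8, 38,46] 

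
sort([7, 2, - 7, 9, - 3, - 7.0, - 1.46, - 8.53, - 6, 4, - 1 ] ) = [ - 8.53, - 7, - 7.0, - 6,-3 , - 1.46, - 1 , 2, 4, 7, 9 ] 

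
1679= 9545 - 7866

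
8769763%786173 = 121860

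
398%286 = 112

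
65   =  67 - 2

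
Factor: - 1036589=  -  179^1*5791^1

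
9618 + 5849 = 15467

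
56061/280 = 56061/280 = 200.22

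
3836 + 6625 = 10461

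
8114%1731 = 1190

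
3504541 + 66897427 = 70401968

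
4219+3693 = 7912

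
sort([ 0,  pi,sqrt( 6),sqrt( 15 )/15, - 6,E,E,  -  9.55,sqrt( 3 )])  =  [ - 9.55, - 6, 0, sqrt(15 )/15, sqrt(3), sqrt( 6 ),E,E, pi] 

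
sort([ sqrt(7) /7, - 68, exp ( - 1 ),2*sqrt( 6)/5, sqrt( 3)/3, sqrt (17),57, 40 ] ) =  [ -68, exp ( - 1), sqrt( 7)/7,sqrt( 3)/3, 2*sqrt( 6)/5, sqrt(17), 40,57]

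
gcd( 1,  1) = 1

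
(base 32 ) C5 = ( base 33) BQ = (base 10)389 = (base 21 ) ib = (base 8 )605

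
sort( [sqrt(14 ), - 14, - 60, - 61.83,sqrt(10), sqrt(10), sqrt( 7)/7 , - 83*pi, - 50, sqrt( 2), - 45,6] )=[ - 83*pi, - 61.83,-60, - 50 , - 45,  -  14, sqrt ( 7) /7,sqrt( 2), sqrt ( 10 ), sqrt ( 10), sqrt( 14 ), 6]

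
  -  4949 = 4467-9416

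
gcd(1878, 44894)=2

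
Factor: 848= 2^4*53^1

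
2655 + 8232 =10887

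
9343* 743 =6941849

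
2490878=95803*26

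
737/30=24 + 17/30 =24.57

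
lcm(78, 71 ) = 5538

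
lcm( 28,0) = 0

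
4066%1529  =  1008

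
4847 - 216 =4631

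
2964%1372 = 220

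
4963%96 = 67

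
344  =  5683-5339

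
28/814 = 14/407= 0.03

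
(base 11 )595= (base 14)389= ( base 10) 709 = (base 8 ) 1305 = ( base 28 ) p9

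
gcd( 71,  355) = 71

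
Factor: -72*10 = - 2^4*3^2 * 5^1 = - 720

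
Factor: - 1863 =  - 3^4*23^1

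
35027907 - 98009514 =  - 62981607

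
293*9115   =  2670695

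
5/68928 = 5/68928 =0.00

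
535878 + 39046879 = 39582757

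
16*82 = 1312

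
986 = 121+865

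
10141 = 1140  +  9001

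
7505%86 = 23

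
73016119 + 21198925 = 94215044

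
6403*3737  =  23928011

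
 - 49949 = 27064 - 77013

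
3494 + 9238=12732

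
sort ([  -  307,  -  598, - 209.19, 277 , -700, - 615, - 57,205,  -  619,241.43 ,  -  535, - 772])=[ - 772,  -  700, - 619,-615,  -  598,  -  535,  -  307, - 209.19, - 57, 205,241.43,  277]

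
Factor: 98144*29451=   2890438944=2^5 *3^1 * 3067^1*9817^1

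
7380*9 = 66420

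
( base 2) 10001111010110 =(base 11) 6990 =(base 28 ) bji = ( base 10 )9174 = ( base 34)7VS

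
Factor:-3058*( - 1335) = 4082430 = 2^1*3^1*5^1*11^1*89^1*139^1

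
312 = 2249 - 1937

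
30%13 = 4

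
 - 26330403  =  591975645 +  - 618306048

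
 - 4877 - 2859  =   - 7736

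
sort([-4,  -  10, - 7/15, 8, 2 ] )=[ - 10 , - 4, - 7/15, 2, 8 ] 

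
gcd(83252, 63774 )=2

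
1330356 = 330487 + 999869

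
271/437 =271/437 = 0.62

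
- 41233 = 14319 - 55552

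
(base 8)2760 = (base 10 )1520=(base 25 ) 2ak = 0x5F0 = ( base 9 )2068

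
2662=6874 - 4212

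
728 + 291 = 1019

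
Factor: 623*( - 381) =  - 3^1 *7^1 * 89^1*127^1 = - 237363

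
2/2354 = 1/1177=0.00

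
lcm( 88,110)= 440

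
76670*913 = 69999710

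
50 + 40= 90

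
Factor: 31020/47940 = 11^1*17^( - 1) = 11/17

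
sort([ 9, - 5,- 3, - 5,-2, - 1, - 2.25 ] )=[ - 5, - 5, - 3, - 2.25,  -  2, - 1,9 ]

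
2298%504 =282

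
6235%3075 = 85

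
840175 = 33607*25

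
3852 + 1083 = 4935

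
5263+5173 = 10436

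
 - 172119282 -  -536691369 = 364572087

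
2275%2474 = 2275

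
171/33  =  57/11= 5.18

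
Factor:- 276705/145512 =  -2^( - 3)*5^1*11^1*13^1*47^( - 1 ) = -715/376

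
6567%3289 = 3278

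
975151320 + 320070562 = 1295221882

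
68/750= 34/375 = 0.09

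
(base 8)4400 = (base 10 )2304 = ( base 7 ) 6501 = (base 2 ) 100100000000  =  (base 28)2q8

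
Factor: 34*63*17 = 36414 = 2^1*3^2*7^1*17^2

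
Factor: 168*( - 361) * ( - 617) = 37419816 = 2^3*3^1*7^1*19^2 * 617^1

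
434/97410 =217/48705 = 0.00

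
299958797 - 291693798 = 8264999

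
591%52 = 19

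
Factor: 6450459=3^1 *1423^1*1511^1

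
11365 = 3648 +7717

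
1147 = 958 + 189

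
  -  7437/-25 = 7437/25 = 297.48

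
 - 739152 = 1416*( - 522)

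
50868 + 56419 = 107287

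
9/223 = 9/223 = 0.04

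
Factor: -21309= - 3^1 * 7103^1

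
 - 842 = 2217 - 3059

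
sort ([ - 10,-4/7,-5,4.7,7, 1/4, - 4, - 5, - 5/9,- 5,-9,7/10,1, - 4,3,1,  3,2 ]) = [-10, - 9, - 5, - 5, - 5, - 4,  -  4,-4/7, - 5/9,1/4,  7/10,1, 1,2,3,  3, 4.7,7]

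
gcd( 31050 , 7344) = 54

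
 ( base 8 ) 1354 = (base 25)14N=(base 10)748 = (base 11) 620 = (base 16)2ec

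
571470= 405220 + 166250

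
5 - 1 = 4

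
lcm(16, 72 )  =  144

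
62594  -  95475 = -32881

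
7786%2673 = 2440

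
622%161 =139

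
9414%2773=1095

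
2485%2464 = 21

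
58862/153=58862/153 = 384.72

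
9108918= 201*45318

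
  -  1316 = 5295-6611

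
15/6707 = 15/6707 = 0.00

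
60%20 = 0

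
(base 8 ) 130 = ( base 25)3D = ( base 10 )88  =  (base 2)1011000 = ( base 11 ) 80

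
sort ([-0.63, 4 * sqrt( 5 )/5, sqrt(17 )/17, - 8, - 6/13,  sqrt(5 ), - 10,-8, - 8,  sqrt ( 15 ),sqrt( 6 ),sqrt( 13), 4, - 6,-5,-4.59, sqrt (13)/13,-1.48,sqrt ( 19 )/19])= [-10,-8 , - 8, - 8,-6, - 5, - 4.59, - 1.48,-0.63, - 6/13,  sqrt( 19)/19,sqrt(17) /17,sqrt( 13) /13, 4 * sqrt( 5 )/5, sqrt(5 ),sqrt(6),sqrt( 13 ), sqrt(15),4]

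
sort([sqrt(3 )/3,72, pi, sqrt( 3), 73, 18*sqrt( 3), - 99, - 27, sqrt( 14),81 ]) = [-99, - 27, sqrt( 3)/3,sqrt( 3) , pi,sqrt(14), 18*sqrt ( 3), 72, 73,81 ] 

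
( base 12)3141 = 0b1010100000001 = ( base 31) 5ie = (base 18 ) GAD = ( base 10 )5377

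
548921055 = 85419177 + 463501878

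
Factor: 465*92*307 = 13133460 = 2^2*3^1*5^1*23^1*31^1*307^1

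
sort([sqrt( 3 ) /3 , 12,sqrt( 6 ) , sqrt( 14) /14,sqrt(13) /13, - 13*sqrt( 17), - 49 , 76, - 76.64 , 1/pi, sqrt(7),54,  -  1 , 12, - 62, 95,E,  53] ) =[ - 76.64, - 62,-13 * sqrt(17), - 49 ,-1, sqrt(14)/14, sqrt( 13 )/13, 1/pi,sqrt(3)/3, sqrt(6), sqrt( 7),E,12,12  ,  53,54,76,95 ]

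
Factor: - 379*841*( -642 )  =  204630438 = 2^1*3^1*29^2 * 107^1*379^1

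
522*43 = 22446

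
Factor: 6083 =7^1*11^1  *79^1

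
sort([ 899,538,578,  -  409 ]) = [ - 409  ,  538,578,  899 ] 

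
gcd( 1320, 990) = 330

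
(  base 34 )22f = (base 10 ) 2395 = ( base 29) 2oh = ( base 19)6C1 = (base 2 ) 100101011011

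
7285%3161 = 963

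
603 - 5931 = - 5328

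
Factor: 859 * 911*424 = 2^3*53^1*859^1*911^1 = 331800776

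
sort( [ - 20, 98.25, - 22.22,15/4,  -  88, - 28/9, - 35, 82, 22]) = [  -  88, - 35, -22.22, - 20, - 28/9,15/4,22, 82 , 98.25 ]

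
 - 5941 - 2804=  -8745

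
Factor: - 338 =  - 2^1*13^2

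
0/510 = 0 = 0.00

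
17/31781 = 17/31781 =0.00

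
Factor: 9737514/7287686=4868757/3643843 = 3^2* 7^( - 1) * 347^1*1559^1*520549^( - 1)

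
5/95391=5/95391 = 0.00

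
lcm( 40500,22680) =567000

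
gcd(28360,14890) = 10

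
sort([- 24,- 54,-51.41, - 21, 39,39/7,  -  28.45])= [- 54,- 51.41, - 28.45,-24,-21, 39/7,39]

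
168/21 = 8 = 8.00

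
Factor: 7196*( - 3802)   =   - 2^3 * 7^1*257^1*1901^1 = - 27359192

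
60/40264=15/10066 = 0.00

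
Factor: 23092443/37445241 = 3^1*11^1*17^1*31^(-1)*167^(-1) * 2411^ (- 1) * 13721^1 = 7697481/12481747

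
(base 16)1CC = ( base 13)295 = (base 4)13030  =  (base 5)3320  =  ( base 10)460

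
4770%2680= 2090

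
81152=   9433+71719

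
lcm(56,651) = 5208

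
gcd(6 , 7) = 1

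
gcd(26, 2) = 2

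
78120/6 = 13020 =13020.00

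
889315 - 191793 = 697522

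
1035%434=167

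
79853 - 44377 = 35476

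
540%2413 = 540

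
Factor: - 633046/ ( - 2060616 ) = 2^( - 2 )  *3^( - 1)*17^1 *23^( - 1)*43^1*433^1*3733^(  -  1) = 316523/1030308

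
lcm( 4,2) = 4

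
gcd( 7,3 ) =1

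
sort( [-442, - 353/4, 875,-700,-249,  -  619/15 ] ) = [ - 700,-442, - 249, - 353/4, - 619/15  ,  875] 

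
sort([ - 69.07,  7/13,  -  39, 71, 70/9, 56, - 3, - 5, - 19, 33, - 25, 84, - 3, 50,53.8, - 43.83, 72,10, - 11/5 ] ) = [ - 69.07, - 43.83, - 39, - 25, - 19  ,-5, - 3, - 3, - 11/5, 7/13, 70/9,10, 33, 50,  53.8 , 56,71, 72,84]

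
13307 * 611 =8130577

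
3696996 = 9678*382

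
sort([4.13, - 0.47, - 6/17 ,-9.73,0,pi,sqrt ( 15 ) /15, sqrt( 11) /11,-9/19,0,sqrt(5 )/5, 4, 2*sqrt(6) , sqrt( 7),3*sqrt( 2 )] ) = [  -  9.73, -9/19,-0.47,  -  6/17 , 0,  0,sqrt(15) /15 , sqrt ( 11)/11, sqrt(5 ) /5, sqrt( 7),pi, 4, 4.13,3*sqrt (2), 2*sqrt ( 6) ]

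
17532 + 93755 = 111287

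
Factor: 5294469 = 3^1*1764823^1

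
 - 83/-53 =83/53 = 1.57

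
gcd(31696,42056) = 56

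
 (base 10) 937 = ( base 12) 661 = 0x3A9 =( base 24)1f1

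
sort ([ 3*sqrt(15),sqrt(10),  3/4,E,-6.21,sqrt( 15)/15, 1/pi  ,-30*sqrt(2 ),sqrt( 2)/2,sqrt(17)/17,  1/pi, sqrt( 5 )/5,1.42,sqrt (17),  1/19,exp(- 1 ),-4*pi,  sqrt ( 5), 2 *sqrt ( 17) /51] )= [ - 30*sqrt(2),-4*pi,- 6.21 , 1/19,2* sqrt(17 )/51,sqrt(17 ) /17,  sqrt(15) /15, 1/pi,1/pi,exp(-1),sqrt( 5)/5 , sqrt(2)/2, 3/4 , 1.42, sqrt( 5 ),E, sqrt( 10), sqrt(17), 3*sqrt(15) ]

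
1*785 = 785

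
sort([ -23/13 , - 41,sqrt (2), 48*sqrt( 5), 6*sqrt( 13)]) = [-41, - 23/13, sqrt(2)  ,  6*sqrt(13),48*sqrt( 5)] 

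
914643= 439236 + 475407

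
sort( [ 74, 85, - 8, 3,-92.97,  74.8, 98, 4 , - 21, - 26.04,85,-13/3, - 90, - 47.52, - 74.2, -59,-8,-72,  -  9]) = [ - 92.97,-90,-74.2, - 72, - 59, - 47.52, - 26.04, - 21 , - 9, - 8,  -  8, - 13/3, 3, 4, 74, 74.8,85, 85,98]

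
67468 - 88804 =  - 21336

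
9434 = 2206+7228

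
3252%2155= 1097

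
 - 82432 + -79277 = -161709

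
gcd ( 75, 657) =3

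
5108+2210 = 7318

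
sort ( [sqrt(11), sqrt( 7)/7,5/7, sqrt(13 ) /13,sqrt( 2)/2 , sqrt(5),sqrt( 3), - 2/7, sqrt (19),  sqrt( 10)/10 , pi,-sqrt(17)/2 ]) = [  -  sqrt ( 17 ) /2, - 2/7,sqrt( 13 ) /13,sqrt(10)/10,sqrt(7)/7,sqrt (2)/2, 5/7,sqrt(3),sqrt( 5 ),pi,  sqrt(11 ), sqrt ( 19)] 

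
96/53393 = 96/53393= 0.00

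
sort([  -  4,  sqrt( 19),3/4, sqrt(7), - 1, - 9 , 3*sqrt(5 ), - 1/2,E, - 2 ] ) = [ - 9, - 4,-2, - 1,-1/2,3/4, sqrt(7 ),E,sqrt(19 ), 3*sqrt ( 5 ) ]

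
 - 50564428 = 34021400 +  - 84585828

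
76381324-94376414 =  - 17995090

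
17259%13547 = 3712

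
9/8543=9/8543= 0.00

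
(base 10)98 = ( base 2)1100010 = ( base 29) 3b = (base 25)3N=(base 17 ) 5D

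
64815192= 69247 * 936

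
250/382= 125/191 =0.65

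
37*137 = 5069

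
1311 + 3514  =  4825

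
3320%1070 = 110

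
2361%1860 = 501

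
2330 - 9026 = - 6696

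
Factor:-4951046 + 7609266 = 2^2*5^1*132911^1 = 2658220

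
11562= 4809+6753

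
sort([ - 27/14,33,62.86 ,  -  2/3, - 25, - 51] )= [ - 51, - 25, - 27/14, - 2/3,33,62.86]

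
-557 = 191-748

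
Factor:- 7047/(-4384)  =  2^(  -  5)*3^5*29^1*137^( - 1)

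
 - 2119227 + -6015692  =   - 8134919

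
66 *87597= 5781402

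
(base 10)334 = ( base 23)ec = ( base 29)bf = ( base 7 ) 655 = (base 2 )101001110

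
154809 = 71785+83024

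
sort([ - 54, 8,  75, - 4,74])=[ - 54, - 4, 8,74,75]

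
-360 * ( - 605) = 217800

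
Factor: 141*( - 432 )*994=-60546528 =- 2^5*3^4*7^1*47^1*71^1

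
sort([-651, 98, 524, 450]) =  [-651,98,450, 524] 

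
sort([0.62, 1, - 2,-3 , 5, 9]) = [ - 3 ,-2, 0.62,1 , 5, 9] 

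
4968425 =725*6853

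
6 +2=8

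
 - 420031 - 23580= - 443611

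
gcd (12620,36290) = 10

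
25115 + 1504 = 26619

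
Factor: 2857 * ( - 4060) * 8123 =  - 94222088660 = - 2^2*5^1*7^1 * 29^1*2857^1 * 8123^1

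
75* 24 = 1800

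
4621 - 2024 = 2597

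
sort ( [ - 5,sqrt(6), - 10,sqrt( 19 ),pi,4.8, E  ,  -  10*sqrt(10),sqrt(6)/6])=[ - 10*sqrt( 10 ), - 10, - 5,sqrt (6) /6, sqrt( 6),E,pi , sqrt(19),4.8] 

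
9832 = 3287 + 6545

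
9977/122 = 81 + 95/122  =  81.78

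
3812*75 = 285900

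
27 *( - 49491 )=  - 1336257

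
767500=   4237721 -3470221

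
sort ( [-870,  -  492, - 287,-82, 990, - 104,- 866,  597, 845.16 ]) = [ - 870, -866, - 492, - 287,-104, - 82, 597, 845.16, 990 ] 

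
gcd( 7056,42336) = 7056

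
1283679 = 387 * 3317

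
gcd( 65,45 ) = 5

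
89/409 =89/409 = 0.22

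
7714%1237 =292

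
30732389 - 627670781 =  - 596938392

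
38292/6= 6382 = 6382.00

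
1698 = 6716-5018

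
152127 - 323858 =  - 171731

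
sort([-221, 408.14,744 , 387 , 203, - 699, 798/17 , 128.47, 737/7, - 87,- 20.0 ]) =[ - 699,-221, - 87, - 20.0, 798/17, 737/7,  128.47, 203,  387, 408.14, 744]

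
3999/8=3999/8 =499.88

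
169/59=169/59 = 2.86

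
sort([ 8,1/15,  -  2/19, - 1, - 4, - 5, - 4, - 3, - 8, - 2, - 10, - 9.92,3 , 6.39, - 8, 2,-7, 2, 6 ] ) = [ - 10,-9.92, - 8, - 8, - 7, - 5, - 4,- 4, - 3,-2,-1,- 2/19,1/15,2 , 2, 3, 6, 6.39,8] 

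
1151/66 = 17 +29/66 = 17.44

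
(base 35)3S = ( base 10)133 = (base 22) 61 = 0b10000101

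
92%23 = 0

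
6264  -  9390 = -3126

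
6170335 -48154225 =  - 41983890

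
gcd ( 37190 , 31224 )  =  2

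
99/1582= 99/1582 = 0.06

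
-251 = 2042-2293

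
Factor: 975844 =2^2*23^1*10607^1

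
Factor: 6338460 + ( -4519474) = 2^1*13^1*43^1 *1627^1=1818986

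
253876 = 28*9067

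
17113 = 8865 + 8248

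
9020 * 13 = 117260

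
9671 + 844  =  10515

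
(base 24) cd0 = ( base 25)BDO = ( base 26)AHM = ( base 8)16070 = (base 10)7224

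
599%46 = 1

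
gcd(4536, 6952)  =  8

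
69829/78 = 69829/78 = 895.24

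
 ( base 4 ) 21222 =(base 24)11I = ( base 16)26a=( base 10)618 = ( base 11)512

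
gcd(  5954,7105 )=1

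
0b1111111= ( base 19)6D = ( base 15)87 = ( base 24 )57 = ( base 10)127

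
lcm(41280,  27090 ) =866880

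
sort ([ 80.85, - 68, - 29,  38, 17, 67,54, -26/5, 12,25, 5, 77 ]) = [-68,-29,-26/5, 5,  12, 17, 25,  38,54, 67,77,80.85] 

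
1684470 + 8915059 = 10599529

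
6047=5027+1020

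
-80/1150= -8/115 = - 0.07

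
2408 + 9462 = 11870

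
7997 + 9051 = 17048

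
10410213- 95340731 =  - 84930518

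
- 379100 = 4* (-94775 )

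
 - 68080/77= -68080/77 = - 884.16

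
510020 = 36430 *14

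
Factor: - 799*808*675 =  - 435774600 = - 2^3*3^3*5^2*17^1*47^1*101^1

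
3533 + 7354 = 10887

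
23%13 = 10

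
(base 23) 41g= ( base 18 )6BD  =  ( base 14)ADD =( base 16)86B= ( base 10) 2155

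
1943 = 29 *67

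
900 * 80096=72086400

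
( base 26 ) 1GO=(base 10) 1116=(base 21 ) 2b3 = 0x45C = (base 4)101130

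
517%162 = 31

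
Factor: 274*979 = 2^1*11^1*89^1*137^1 = 268246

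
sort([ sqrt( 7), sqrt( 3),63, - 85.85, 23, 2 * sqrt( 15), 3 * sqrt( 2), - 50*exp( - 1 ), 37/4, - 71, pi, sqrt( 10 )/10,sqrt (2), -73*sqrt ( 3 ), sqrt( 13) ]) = [ - 73*sqrt (3), - 85.85, - 71, - 50*exp( - 1), sqrt(10 )/10,sqrt( 2), sqrt(3), sqrt(7 ),pi, sqrt( 13 ), 3*sqrt( 2),2*sqrt( 15) , 37/4, 23, 63] 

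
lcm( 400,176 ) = 4400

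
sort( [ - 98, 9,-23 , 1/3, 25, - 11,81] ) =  [-98,- 23, - 11 , 1/3, 9, 25, 81]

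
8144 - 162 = 7982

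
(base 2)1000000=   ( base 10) 64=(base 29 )26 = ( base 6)144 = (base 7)121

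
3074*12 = 36888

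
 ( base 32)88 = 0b100001000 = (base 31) 8G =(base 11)220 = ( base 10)264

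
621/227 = 621/227 = 2.74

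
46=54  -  8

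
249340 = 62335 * 4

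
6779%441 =164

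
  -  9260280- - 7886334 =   -  1373946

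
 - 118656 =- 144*824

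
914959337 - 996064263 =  - 81104926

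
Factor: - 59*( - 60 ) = 3540 = 2^2*3^1*5^1*59^1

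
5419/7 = 5419/7 = 774.14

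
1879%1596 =283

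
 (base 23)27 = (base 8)65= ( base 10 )53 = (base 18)2H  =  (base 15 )38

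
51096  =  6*8516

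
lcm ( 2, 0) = 0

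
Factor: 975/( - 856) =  - 2^(-3)*3^1*5^2*13^1*107^(  -  1)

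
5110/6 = 2555/3=851.67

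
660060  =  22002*30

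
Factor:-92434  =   - 2^1 *113^1*409^1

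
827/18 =827/18 = 45.94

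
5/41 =5/41 = 0.12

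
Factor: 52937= 52937^1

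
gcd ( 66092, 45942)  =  806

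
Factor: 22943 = 22943^1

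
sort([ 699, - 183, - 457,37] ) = [  -  457, - 183,37,699]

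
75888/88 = 862 +4/11 = 862.36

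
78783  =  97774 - 18991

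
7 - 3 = 4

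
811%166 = 147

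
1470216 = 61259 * 24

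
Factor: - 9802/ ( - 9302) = 4901/4651 = 13^2*29^1*4651^ ( - 1 ) 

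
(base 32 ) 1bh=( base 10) 1393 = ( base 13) 832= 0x571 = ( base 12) 981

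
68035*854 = 58101890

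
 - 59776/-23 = 2598 + 22/23 =2598.96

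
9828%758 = 732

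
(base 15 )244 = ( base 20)15e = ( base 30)H4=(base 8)1002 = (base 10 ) 514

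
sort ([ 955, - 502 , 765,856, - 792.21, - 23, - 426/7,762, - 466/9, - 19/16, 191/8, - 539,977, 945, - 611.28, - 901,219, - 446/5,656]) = [-901, - 792.21, - 611.28, - 539,  -  502, - 446/5, - 426/7, - 466/9, - 23, - 19/16,  191/8,  219,656,762, 765, 856  ,  945,955,977 ]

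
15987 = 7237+8750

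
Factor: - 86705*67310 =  - 5836113550= -2^1*5^2*53^1*127^1*17341^1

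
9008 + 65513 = 74521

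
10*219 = 2190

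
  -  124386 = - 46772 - 77614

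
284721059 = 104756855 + 179964204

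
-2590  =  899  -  3489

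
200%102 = 98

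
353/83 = 353/83 = 4.25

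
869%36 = 5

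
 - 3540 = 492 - 4032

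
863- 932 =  - 69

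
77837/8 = 9729 + 5/8 = 9729.62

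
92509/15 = 6167 + 4/15 = 6167.27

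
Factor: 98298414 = 2^1*3^3*1820341^1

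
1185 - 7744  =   - 6559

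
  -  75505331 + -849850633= -925355964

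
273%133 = 7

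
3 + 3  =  6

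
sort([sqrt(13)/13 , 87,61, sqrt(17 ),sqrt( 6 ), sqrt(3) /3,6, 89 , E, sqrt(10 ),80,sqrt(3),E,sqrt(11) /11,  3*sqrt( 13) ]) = [ sqrt(13) /13, sqrt(11)/11,sqrt(3) /3,sqrt(3),sqrt(  6),E, E,sqrt (10),sqrt(17 ),6, 3 *sqrt( 13),61, 80,87,89 ]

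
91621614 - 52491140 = 39130474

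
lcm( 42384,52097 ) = 2500656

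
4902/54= 90 + 7/9 = 90.78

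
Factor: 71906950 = 2^1 *5^2*29^1*101^1*491^1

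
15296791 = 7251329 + 8045462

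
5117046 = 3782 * 1353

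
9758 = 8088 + 1670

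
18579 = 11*1689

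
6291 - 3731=2560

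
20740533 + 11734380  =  32474913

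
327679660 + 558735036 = 886414696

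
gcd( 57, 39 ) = 3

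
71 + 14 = 85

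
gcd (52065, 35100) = 585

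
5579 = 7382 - 1803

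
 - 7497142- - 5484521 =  - 2012621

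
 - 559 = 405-964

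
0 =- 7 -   -  7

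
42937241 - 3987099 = 38950142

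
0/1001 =0=0.00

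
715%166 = 51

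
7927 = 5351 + 2576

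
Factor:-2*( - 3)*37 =222 = 2^1*3^1*37^1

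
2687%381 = 20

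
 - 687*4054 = - 2785098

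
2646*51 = 134946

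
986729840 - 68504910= 918224930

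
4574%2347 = 2227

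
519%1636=519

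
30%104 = 30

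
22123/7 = 3160+3/7 =3160.43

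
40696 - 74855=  - 34159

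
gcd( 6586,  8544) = 178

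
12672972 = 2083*6084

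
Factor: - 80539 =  - 43^1*1873^1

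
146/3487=146/3487 = 0.04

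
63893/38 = 63893/38 = 1681.39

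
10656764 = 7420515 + 3236249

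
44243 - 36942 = 7301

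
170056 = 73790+96266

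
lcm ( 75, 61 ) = 4575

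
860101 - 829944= 30157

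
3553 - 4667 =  - 1114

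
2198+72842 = 75040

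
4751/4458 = 1 + 293/4458 =1.07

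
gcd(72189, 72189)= 72189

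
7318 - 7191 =127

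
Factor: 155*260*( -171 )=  - 2^2*3^2*5^2*13^1*19^1*31^1 =- 6891300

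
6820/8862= 3410/4431=0.77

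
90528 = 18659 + 71869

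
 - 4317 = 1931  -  6248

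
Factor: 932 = 2^2*233^1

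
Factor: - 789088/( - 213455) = 2^5*5^( - 1 )*11^( - 1 )*3881^(-1)*24659^1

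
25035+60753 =85788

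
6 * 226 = 1356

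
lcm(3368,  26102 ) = 104408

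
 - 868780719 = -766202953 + -102577766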